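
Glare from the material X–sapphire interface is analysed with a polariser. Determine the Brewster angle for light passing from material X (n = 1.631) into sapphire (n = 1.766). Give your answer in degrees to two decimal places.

tan θ_B = n₂/n₁ = 1.766/1.631 = 1.0828. Taking the arctangent, θ_B = 47.28°.

θ_B ≈ 47.28°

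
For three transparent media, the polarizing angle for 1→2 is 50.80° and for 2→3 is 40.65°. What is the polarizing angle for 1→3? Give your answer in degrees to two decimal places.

θ_B ≈ 46.47°

Each Brewster angle gives a ratio: n₂/n₁ = tan 50.80° = 1.2261, n₃/n₂ = tan 40.65° = 0.8586.
n₃/n₁ = 1.0528. Then tan θ_B(1→3) = n₃/n₁, so θ_B(1→3) = arctan(1.0528) = 46.47°.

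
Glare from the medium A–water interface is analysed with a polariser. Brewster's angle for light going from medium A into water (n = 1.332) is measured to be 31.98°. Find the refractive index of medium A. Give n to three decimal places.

At Brewster's angle, tan θ_B = n₂/n₁ with n₁ on the incident side (medium A) and n₂ on the transmitted side (water).
n₁ = n₂ / tan θ_B = 1.332 / tan 31.98° = 2.133.

n ≈ 2.133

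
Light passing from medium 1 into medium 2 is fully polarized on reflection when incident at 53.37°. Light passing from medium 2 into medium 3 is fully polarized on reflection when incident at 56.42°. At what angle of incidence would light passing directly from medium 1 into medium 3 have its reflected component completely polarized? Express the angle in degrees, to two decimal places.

θ_B ≈ 63.73°

tan θ_B(1→2) = n₂/n₁ = tan 53.37° = 1.3450.
tan θ_B(2→3) = n₃/n₂ = tan 56.42° = 1.5063.
n₃/n₁ = 2.0260. Then tan θ_B(1→3) = n₃/n₁, so θ_B(1→3) = arctan(2.0260) = 63.73°.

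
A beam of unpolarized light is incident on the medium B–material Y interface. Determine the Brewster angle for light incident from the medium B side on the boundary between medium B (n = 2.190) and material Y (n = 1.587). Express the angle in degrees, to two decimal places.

θ_B ≈ 35.93°

tan θ_B = n₂/n₁ = 1.587/2.190 = 0.7247.
θ_B = arctan(0.7247) = 35.93°.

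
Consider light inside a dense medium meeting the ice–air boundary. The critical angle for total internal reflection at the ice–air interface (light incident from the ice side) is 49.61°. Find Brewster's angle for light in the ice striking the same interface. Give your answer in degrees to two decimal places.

n₂/n₁ = sin θ_c = sin 49.61° = 0.7617.
tan θ_B equals the same ratio, so θ_B = arctan(0.7617) = 37.29°.

θ_B ≈ 37.29°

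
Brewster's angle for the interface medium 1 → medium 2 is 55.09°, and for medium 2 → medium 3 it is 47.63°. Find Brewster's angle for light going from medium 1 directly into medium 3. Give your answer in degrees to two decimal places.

θ_B ≈ 57.52°

Each Brewster angle gives a ratio: n₂/n₁ = tan 55.09° = 1.4329, n₃/n₂ = tan 47.63° = 1.0963.
Multiplying, n₃/n₁ = 1.4329 × 1.0963 = 1.5709, and θ_B(1→3) = arctan 1.5709 = 57.52°.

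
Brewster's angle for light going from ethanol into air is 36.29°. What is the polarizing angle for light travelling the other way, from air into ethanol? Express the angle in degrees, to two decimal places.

θ_B' ≈ 53.71°

tan θ_B' = n₁/n₂ = 1/tan θ_B, so θ_B' = 90° − θ_B.
θ_B' = 90° − 36.29° = 53.71°.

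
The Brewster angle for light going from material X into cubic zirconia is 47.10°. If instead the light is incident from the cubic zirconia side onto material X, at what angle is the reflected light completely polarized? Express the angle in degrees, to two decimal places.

The two Brewster angles are complementary: θ_B' = 90° − θ_B = 90° − 47.10° = 42.90°.

θ_B' ≈ 42.90°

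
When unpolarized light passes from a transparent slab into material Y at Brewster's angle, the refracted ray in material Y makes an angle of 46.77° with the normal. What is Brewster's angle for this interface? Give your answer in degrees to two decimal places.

θ_B ≈ 43.23°

Since the reflected and refracted rays are at right angles at the polarizing angle, θ_B + θ_t = 90°.
So θ_B = 90° − θ_t = 90° − 46.77° = 43.23°.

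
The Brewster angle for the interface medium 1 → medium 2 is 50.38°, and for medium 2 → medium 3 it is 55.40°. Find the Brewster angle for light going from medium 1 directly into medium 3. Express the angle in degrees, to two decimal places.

θ_B ≈ 60.27°

n₂/n₁ = tan 50.38° = 1.2079 and n₃/n₂ = tan 55.40° = 1.4496.
Multiplying, n₃/n₁ = 1.2079 × 1.4496 = 1.7510, and θ_B(1→3) = arctan 1.7510 = 60.27°.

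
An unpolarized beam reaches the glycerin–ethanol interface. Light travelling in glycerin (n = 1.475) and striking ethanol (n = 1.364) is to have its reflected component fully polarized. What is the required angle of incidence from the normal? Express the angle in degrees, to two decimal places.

θ_B ≈ 42.76°

The reflected p-component vanishes when tan θ_B = n₂/n₁.
tan θ_B = n₂/n₁ = 1.364/1.475 = 0.9247.
So θ_B = arctan 0.9247 = 42.76°.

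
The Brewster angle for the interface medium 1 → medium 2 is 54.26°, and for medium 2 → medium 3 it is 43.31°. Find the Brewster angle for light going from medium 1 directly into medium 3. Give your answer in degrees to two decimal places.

θ_B ≈ 52.64°

Each Brewster angle gives a ratio: n₂/n₁ = tan 54.26° = 1.3896, n₃/n₂ = tan 43.31° = 0.9427.
So n₃/n₁ = (n₂/n₁)(n₃/n₂) = 1.3896 × 0.9427 = 1.3099.
θ_B(1→3) = arctan(1.3099) = 52.64°.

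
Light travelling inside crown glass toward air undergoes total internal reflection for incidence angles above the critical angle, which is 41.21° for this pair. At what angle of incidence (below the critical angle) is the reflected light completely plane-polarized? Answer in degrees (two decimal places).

θ_B ≈ 33.38°

n₂/n₁ = sin θ_c = sin 41.21° = 0.6588.
tan θ_B equals the same ratio, so θ_B = arctan(0.6588) = 33.38°.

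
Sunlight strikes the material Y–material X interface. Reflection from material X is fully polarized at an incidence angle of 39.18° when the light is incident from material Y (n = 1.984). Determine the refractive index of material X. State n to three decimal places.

Full polarization of the reflected beam means tan θ_B = n₂/n₁, where n₁ is the incident medium (material Y).
n₂ = n₁ tan θ_B = 1.984 × tan 39.18° = 1.617.

n ≈ 1.617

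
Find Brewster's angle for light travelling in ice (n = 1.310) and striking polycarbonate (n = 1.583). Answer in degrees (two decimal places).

θ_B ≈ 50.39°

The reflected p-component vanishes when tan θ_B = n₂/n₁.
Here n₂/n₁ = 1.583/1.310 = 1.2084, and Brewster's law gives tan θ_B = n₂/n₁. Taking the arctangent, θ_B = 50.39°.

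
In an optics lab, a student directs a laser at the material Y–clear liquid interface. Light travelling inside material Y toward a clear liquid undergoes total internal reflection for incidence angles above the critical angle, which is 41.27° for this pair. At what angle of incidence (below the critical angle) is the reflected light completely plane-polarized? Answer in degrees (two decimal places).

sin θ_c = n₂/n₁, so n₂/n₁ = sin 41.27° = 0.6596.
Brewster: tan θ_B = n₂/n₁ = 0.6596.
θ_B = arctan(0.6596) = 33.41°.

θ_B ≈ 33.41°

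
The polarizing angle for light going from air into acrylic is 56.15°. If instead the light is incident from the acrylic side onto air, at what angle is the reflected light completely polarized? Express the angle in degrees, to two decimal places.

θ_B' ≈ 33.85°

tan θ_B' = n₁/n₂ = 1/tan θ_B, so θ_B' = 90° − θ_B.
θ_B' = 90° − 56.15° = 33.85°.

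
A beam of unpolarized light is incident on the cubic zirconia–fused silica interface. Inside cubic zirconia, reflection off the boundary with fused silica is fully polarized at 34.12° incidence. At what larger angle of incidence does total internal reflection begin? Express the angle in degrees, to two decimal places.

n₂/n₁ = tan 34.12° = 0.6776; the critical angle satisfies sin θ_c = n₂/n₁.
θ_c = arcsin(0.6776) = 42.65°.

θ_c ≈ 42.65°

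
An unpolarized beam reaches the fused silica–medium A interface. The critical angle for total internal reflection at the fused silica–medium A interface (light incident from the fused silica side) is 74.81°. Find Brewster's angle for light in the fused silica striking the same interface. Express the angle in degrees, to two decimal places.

sin θ_c = n₂/n₁, so n₂/n₁ = sin 74.81° = 0.9651.
Brewster: tan θ_B = n₂/n₁ = 0.9651.
θ_B = arctan(0.9651) = 43.98°.

θ_B ≈ 43.98°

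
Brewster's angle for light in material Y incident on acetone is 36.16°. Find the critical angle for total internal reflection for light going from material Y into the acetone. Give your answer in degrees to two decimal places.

n₂/n₁ = tan 36.16° = 0.7308; the critical angle satisfies sin θ_c = n₂/n₁.
θ_c = arcsin(0.7308) = 46.95°.

θ_c ≈ 46.95°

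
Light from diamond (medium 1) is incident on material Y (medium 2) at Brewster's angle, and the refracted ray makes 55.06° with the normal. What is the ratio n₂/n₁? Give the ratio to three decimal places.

n₂/n₁ ≈ 0.699

At Brewster incidence θ_B = 90° − θ_t = 90° − 55.06° = 34.94°.
tan θ_B = n₂/n₁, so n₂/n₁ = tan 34.94° = 0.699.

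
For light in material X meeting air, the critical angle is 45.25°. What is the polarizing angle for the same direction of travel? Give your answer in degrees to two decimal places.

θ_B ≈ 35.38°

sin θ_c = n₂/n₁, so n₂/n₁ = sin 45.25° = 0.7102.
Brewster: tan θ_B = n₂/n₁ = 0.7102.
θ_B = arctan(0.7102) = 35.38°.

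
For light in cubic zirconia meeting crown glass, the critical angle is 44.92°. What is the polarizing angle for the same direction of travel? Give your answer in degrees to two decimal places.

n₂/n₁ = sin θ_c = sin 44.92° = 0.7061.
tan θ_B equals the same ratio, so θ_B = arctan(0.7061) = 35.23°.

θ_B ≈ 35.23°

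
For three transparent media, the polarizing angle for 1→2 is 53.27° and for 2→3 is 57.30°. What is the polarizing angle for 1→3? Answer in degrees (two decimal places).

Each Brewster angle gives a ratio: n₂/n₁ = tan 53.27° = 1.3401, n₃/n₂ = tan 57.30° = 1.5577.
So n₃/n₁ = (n₂/n₁)(n₃/n₂) = 1.3401 × 1.5577 = 2.0875.
θ_B(1→3) = arctan(2.0875) = 64.40°.

θ_B ≈ 64.40°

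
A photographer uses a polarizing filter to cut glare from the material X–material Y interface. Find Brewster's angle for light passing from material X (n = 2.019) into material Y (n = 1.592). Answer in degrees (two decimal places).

θ_B ≈ 38.26°

tan θ_B = n₂/n₁ = 1.592/2.019 = 0.7885.
θ_B = arctan(0.7885) = 38.26°.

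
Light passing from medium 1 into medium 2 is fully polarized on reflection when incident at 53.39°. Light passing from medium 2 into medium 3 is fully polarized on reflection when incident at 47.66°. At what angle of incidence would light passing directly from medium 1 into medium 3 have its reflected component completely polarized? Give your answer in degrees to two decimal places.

θ_B ≈ 55.90°

n₂/n₁ = tan 53.39° = 1.3460 and n₃/n₂ = tan 47.66° = 1.0974.
n₃/n₁ = 1.4772. Then tan θ_B(1→3) = n₃/n₁, so θ_B(1→3) = arctan(1.4772) = 55.90°.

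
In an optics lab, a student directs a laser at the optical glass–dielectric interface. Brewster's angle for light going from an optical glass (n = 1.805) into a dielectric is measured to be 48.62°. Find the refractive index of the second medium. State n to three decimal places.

n ≈ 2.049

Full polarization of the reflected beam means tan θ_B = n₂/n₁, where n₁ is the incident medium (an optical glass).
n₂ = n₁ tan θ_B = 1.805 × tan 48.62° = 2.049.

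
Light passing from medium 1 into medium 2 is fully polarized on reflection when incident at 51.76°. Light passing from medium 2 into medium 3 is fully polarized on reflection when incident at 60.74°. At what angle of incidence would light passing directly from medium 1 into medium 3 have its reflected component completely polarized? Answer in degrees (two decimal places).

n₂/n₁ = tan 51.76° = 1.2689 and n₃/n₂ = tan 60.74° = 1.7849.
Multiplying, n₃/n₁ = 1.2689 × 1.7849 = 2.2649, and θ_B(1→3) = arctan 2.2649 = 66.18°.

θ_B ≈ 66.18°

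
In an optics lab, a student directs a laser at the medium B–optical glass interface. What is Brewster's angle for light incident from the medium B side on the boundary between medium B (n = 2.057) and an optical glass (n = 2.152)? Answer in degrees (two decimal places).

θ_B ≈ 46.29°

Brewster's condition: tan θ_B = n₂/n₁ = 2.152/2.057 = 1.0462. Taking the arctangent, θ_B = 46.29°.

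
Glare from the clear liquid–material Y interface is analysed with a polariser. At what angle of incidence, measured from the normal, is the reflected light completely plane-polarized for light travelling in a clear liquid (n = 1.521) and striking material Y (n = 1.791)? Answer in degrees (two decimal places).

θ_B ≈ 49.66°

tan θ_B = n₂/n₁ = 1.791/1.521 = 1.1775. Taking the arctangent, θ_B = 49.66°.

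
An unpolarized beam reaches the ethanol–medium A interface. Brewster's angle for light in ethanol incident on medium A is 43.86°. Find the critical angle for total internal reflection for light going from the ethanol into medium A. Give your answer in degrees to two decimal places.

From Brewster, n₂/n₁ = tan θ_B = tan 43.86° = 0.9610.
Then sin θ_c = n₂/n₁ = 0.9610, so θ_c = arcsin 0.9610 = 73.94°.

θ_c ≈ 73.94°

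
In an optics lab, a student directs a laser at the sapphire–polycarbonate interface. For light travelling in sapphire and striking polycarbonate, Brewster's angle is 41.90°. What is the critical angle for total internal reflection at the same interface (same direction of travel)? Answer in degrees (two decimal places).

θ_c ≈ 63.80°

n₂/n₁ = tan 41.90° = 0.8972; the critical angle satisfies sin θ_c = n₂/n₁.
θ_c = arcsin(0.8972) = 63.80°.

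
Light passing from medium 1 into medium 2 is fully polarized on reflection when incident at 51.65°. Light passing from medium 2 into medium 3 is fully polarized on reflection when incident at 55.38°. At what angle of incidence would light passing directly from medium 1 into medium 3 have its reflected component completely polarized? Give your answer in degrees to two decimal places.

tan θ_B(1→2) = n₂/n₁ = tan 51.65° = 1.2640.
tan θ_B(2→3) = n₃/n₂ = tan 55.38° = 1.4485.
So n₃/n₁ = (n₂/n₁)(n₃/n₂) = 1.2640 × 1.4485 = 1.8308.
θ_B(1→3) = arctan(1.8308) = 61.36°.

θ_B ≈ 61.36°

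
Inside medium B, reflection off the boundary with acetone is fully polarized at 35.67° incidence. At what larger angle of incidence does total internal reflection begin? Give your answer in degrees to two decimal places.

θ_c ≈ 45.87°

n₂/n₁ = tan 35.67° = 0.7178; the critical angle satisfies sin θ_c = n₂/n₁.
θ_c = arcsin(0.7178) = 45.87°.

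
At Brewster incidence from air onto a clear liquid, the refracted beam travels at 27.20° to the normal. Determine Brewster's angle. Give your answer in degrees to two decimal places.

Brewster's condition makes the reflected and refracted beams perpendicular: θ_B + θ_t = 90°.
θ_B = 90° − 27.20° = 62.80°.

θ_B ≈ 62.80°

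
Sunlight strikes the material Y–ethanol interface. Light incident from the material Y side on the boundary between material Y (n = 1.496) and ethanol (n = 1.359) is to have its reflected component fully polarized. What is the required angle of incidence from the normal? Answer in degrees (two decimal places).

θ_B ≈ 42.25°

Brewster's condition: tan θ_B = n₂/n₁ = 1.359/1.496 = 0.9084.
So θ_B = arctan 0.9084 = 42.25°.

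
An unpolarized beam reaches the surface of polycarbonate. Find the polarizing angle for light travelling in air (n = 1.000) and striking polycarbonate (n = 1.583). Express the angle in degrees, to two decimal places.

θ_B ≈ 57.72°

Here n₂/n₁ = 1.583/1.000 = 1.5830, and Brewster's law gives tan θ_B = n₂/n₁.
θ_B = arctan(1.5830) = 57.72°.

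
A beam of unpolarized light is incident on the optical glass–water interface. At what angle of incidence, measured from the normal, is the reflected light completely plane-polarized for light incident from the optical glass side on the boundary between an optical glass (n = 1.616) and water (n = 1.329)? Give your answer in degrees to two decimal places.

At Brewster's angle the reflected and refracted rays are perpendicular, which with Snell's law gives tan θ_B = n₂/n₁.
Brewster's condition: tan θ_B = n₂/n₁ = 1.329/1.616 = 0.8224. Taking the arctangent, θ_B = 39.43°.

θ_B ≈ 39.43°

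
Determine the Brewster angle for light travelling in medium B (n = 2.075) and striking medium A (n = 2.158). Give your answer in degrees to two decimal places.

Brewster's condition: tan θ_B = n₂/n₁ = 2.158/2.075 = 1.0400. Taking the arctangent, θ_B = 46.12°.

θ_B ≈ 46.12°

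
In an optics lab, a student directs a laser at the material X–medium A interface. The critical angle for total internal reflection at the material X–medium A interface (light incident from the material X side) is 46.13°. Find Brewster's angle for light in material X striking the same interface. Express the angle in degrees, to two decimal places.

sin θ_c = n₂/n₁, so n₂/n₁ = sin 46.13° = 0.7209.
Brewster: tan θ_B = n₂/n₁ = 0.7209.
θ_B = arctan(0.7209) = 35.79°.

θ_B ≈ 35.79°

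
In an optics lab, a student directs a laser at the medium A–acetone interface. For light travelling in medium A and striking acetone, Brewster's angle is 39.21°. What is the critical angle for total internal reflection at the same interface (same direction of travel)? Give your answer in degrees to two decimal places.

θ_c ≈ 54.67°

From Brewster, n₂/n₁ = tan θ_B = tan 39.21° = 0.8159.
Then sin θ_c = n₂/n₁ = 0.8159, so θ_c = arcsin 0.8159 = 54.67°.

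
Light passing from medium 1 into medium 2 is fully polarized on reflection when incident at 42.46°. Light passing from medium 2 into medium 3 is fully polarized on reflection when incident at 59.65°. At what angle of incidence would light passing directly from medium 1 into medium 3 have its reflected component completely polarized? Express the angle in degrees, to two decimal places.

θ_B ≈ 57.39°

n₂/n₁ = tan 42.46° = 0.9150 and n₃/n₂ = tan 59.65° = 1.7079.
n₃/n₁ = 1.5628. Then tan θ_B(1→3) = n₃/n₁, so θ_B(1→3) = arctan(1.5628) = 57.39°.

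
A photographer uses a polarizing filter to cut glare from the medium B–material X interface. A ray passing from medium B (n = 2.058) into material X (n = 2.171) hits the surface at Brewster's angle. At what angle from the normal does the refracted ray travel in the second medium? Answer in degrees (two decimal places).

θ_t ≈ 43.47°

First find Brewster's angle: tan θ_B = 2.171/2.058 = 1.0549, giving θ_B = 46.53°.
The refracted ray is perpendicular to the reflected ray, so θ_t = 90° − θ_B = 43.47°.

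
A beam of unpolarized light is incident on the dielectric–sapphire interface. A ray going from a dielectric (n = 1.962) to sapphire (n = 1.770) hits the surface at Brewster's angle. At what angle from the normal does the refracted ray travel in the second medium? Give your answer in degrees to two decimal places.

θ_t ≈ 47.95°

First find Brewster's angle: tan θ_B = 1.770/1.962 = 0.9021, giving θ_B = 42.05°.
Since θ_B + θ_t = 90° at Brewster incidence, θ_t = 90° − 42.05° = 47.95°.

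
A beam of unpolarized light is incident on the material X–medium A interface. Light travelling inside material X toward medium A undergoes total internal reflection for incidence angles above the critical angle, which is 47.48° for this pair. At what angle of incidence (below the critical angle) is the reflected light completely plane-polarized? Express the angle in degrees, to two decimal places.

sin θ_c = n₂/n₁, so n₂/n₁ = sin 47.48° = 0.7370.
Brewster: tan θ_B = n₂/n₁ = 0.7370.
θ_B = arctan(0.7370) = 36.39°.

θ_B ≈ 36.39°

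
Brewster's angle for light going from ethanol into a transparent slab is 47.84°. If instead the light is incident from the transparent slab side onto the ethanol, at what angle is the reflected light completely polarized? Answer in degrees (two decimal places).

θ_B' ≈ 42.16°

tan θ_B' = n₁/n₂ = 1/tan θ_B, so θ_B' = 90° − θ_B.
θ_B' = 90° − 47.84° = 42.16°.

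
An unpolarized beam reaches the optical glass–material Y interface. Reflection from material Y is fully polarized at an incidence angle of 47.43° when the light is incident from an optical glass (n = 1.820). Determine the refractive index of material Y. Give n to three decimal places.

n ≈ 1.981

At the polarizing angle, tan θ_B = n₂/n₁ with n₁ on the incident side (an optical glass) and n₂ on the transmitted side (material Y).
n₂ = n₁ tan θ_B = 1.820 × tan 47.43° = 1.981.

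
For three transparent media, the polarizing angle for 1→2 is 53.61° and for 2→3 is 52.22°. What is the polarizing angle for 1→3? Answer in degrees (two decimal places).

θ_B ≈ 60.26°

n₂/n₁ = tan 53.61° = 1.3569 and n₃/n₂ = tan 52.22° = 1.2901.
So n₃/n₁ = (n₂/n₁)(n₃/n₂) = 1.3569 × 1.2901 = 1.7505.
θ_B(1→3) = arctan(1.7505) = 60.26°.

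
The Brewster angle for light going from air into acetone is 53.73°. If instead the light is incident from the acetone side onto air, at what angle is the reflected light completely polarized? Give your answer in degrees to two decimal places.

tan θ_B' = n₁/n₂ = 1/tan θ_B, so θ_B' = 90° − θ_B.
θ_B' = 90° − 53.73° = 36.27°.

θ_B' ≈ 36.27°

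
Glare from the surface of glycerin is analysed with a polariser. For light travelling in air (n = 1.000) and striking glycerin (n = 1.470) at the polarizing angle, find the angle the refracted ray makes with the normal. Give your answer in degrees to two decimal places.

θ_t ≈ 34.23°

tan θ_B = n₂/n₁ = 1.470/1.000 = 1.4700, so θ_B = 55.77°.
The refracted ray is perpendicular to the reflected ray, so θ_t = 90° − θ_B = 34.23°.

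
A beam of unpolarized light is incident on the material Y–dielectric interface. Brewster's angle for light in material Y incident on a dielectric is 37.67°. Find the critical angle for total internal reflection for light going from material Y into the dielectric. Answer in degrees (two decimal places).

θ_c ≈ 50.54°

From Brewster, n₂/n₁ = tan θ_B = tan 37.67° = 0.7721.
Then sin θ_c = n₂/n₁ = 0.7721, so θ_c = arcsin 0.7721 = 50.54°.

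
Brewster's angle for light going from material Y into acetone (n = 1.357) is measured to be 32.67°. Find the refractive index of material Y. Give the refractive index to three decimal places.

n ≈ 2.116

At Brewster's angle, tan θ_B = n₂/n₁ with n₁ on the incident side (material Y) and n₂ on the transmitted side (acetone).
n₁ = n₂ / tan θ_B = 1.357 / tan 32.67° = 2.116.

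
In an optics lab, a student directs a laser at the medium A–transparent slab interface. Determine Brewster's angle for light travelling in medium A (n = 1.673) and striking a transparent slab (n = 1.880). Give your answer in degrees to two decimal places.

θ_B ≈ 48.33°

Brewster's condition: tan θ_B = n₂/n₁ = 1.880/1.673 = 1.1237.
θ_B = arctan(1.1237) = 48.33°.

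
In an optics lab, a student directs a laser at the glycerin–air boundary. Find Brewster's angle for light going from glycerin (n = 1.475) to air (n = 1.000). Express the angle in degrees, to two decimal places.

θ_B ≈ 34.14°

At Brewster's angle the reflected and refracted rays are perpendicular, which with Snell's law gives tan θ_B = n₂/n₁.
Here n₂/n₁ = 1.000/1.475 = 0.6780, and Brewster's law gives tan θ_B = n₂/n₁.
So θ_B = arctan 0.6780 = 34.14°.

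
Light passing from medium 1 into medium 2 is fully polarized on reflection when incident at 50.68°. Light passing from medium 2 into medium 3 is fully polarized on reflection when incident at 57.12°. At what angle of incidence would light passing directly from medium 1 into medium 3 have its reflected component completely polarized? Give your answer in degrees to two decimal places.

Each Brewster angle gives a ratio: n₂/n₁ = tan 50.68° = 1.2209, n₃/n₂ = tan 57.12° = 1.5469.
So n₃/n₁ = (n₂/n₁)(n₃/n₂) = 1.2209 × 1.5469 = 1.8887.
θ_B(1→3) = arctan(1.8887) = 62.10°.

θ_B ≈ 62.10°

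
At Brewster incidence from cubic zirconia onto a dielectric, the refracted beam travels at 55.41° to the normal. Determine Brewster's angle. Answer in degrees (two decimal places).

At Brewster's angle the reflected and refracted rays are perpendicular, so θ_B + θ_t = 90°.
θ_B = 90° − 55.41° = 34.59°.

θ_B ≈ 34.59°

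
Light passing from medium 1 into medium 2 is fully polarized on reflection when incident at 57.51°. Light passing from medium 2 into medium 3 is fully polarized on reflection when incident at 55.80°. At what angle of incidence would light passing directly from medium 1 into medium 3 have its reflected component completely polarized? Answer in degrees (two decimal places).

θ_B ≈ 66.60°

tan θ_B(1→2) = n₂/n₁ = tan 57.51° = 1.5703.
tan θ_B(2→3) = n₃/n₂ = tan 55.80° = 1.4715.
n₃/n₁ = 2.3106. Then tan θ_B(1→3) = n₃/n₁, so θ_B(1→3) = arctan(2.3106) = 66.60°.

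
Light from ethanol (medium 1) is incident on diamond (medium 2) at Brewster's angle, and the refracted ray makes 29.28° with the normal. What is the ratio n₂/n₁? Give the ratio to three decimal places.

At Brewster incidence θ_B = 90° − θ_t = 90° − 29.28° = 60.72°.
tan θ_B = n₂/n₁, so n₂/n₁ = tan 60.72° = 1.783.

n₂/n₁ ≈ 1.783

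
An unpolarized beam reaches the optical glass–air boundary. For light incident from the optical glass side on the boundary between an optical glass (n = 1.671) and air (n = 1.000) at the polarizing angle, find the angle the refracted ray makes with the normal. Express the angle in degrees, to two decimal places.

First find Brewster's angle: tan θ_B = 1.000/1.671 = 0.5984, giving θ_B = 30.90°.
At Brewster's angle the reflected and refracted rays are perpendicular, so θ_t = 90° − θ_B = 90° − 30.90° = 59.10°.

θ_t ≈ 59.10°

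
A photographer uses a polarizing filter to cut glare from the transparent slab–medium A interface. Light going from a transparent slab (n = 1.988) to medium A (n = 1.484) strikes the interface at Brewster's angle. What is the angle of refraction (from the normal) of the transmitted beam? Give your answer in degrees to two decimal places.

θ_t ≈ 53.26°

θ_B = arctan(n₂/n₁) = arctan(1.484/1.988) = 36.74°.
Since θ_B + θ_t = 90° at Brewster incidence, θ_t = 90° − 36.74° = 53.26°.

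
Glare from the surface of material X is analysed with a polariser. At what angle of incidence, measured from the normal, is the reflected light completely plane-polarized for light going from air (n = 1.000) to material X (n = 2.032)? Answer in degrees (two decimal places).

At Brewster's angle the reflected and refracted rays are perpendicular, which with Snell's law gives tan θ_B = n₂/n₁.
tan θ_B = n₂/n₁ = 2.032/1.000 = 2.0320.
θ_B = arctan(2.0320) = 63.80°.

θ_B ≈ 63.80°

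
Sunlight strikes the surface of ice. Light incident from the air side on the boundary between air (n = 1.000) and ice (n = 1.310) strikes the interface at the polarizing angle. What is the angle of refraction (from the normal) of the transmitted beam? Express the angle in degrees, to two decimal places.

First find Brewster's angle: tan θ_B = 1.310/1.000 = 1.3100, giving θ_B = 52.64°.
Since θ_B + θ_t = 90° at Brewster incidence, θ_t = 90° − 52.64° = 37.36°.

θ_t ≈ 37.36°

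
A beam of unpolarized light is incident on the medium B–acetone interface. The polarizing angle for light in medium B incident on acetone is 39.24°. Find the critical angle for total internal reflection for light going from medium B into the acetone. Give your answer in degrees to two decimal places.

n₂/n₁ = tan 39.24° = 0.8167; the critical angle satisfies sin θ_c = n₂/n₁.
θ_c = arcsin(0.8167) = 54.76°.

θ_c ≈ 54.76°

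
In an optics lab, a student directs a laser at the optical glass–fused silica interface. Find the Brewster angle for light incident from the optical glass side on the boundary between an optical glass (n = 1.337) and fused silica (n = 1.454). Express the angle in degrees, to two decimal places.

Brewster's condition: tan θ_B = n₂/n₁ = 1.454/1.337 = 1.0875.
So θ_B = arctan 1.0875 = 47.40°.

θ_B ≈ 47.40°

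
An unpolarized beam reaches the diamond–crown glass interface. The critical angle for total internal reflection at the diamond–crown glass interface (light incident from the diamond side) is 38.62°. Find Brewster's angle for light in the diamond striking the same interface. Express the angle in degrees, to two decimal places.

sin θ_c = n₂/n₁, so n₂/n₁ = sin 38.62° = 0.6242.
Brewster: tan θ_B = n₂/n₁ = 0.6242.
θ_B = arctan(0.6242) = 31.97°.

θ_B ≈ 31.97°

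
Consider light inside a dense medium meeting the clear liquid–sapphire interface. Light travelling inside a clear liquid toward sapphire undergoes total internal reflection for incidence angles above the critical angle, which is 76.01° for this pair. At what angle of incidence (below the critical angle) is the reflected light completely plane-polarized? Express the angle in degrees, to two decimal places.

At the critical angle sin θ_c = n₂/n₁, giving n₂/n₁ = sin 76.01° = 0.9703.
Then tan θ_B = n₂/n₁ = 0.9703, so θ_B = arctan 0.9703 = 44.14°.

θ_B ≈ 44.14°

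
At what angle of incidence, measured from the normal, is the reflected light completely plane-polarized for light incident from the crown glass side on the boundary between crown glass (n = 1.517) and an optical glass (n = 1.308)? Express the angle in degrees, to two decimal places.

θ_B ≈ 40.77°

Here n₂/n₁ = 1.308/1.517 = 0.8622, and Brewster's law gives tan θ_B = n₂/n₁.
θ_B = arctan(0.8622) = 40.77°.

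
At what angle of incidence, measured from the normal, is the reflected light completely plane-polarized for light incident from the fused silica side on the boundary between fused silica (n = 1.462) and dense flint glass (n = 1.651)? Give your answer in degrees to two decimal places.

At Brewster's angle the reflected and refracted rays are perpendicular, which with Snell's law gives tan θ_B = n₂/n₁.
Brewster's condition: tan θ_B = n₂/n₁ = 1.651/1.462 = 1.1293.
So θ_B = arctan 1.1293 = 48.47°.

θ_B ≈ 48.47°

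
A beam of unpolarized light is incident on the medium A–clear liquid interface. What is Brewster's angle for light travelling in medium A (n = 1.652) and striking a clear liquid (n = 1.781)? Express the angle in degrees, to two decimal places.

θ_B ≈ 47.15°

The reflected p-component vanishes when tan θ_B = n₂/n₁.
Brewster's condition: tan θ_B = n₂/n₁ = 1.781/1.652 = 1.0781.
So θ_B = arctan 1.0781 = 47.15°.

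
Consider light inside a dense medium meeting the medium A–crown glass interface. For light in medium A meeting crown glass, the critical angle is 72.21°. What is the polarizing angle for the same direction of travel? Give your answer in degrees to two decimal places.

n₂/n₁ = sin θ_c = sin 72.21° = 0.9522.
tan θ_B equals the same ratio, so θ_B = arctan(0.9522) = 43.60°.

θ_B ≈ 43.60°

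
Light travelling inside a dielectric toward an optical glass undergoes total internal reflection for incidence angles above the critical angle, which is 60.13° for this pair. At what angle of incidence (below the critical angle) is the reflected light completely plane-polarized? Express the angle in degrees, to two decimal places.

θ_B ≈ 40.93°

n₂/n₁ = sin θ_c = sin 60.13° = 0.8672.
tan θ_B equals the same ratio, so θ_B = arctan(0.8672) = 40.93°.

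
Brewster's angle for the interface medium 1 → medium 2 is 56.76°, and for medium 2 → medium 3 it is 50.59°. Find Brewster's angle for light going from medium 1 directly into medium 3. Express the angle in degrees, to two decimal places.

θ_B ≈ 61.70°

tan θ_B(1→2) = n₂/n₁ = tan 56.76° = 1.5258.
tan θ_B(2→3) = n₃/n₂ = tan 50.59° = 1.2170.
Multiplying, n₃/n₁ = 1.5258 × 1.2170 = 1.8569, and θ_B(1→3) = arctan 1.8569 = 61.70°.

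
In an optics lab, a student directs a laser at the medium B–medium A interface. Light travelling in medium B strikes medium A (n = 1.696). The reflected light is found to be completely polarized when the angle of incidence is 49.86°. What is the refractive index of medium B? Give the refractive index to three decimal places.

n ≈ 1.430

At the Brewster angle, tan θ_B = n₂/n₁ with n₁ on the incident side (medium B) and n₂ on the transmitted side (medium A).
n₁ = n₂ / tan θ_B = 1.696 / tan 49.86° = 1.430.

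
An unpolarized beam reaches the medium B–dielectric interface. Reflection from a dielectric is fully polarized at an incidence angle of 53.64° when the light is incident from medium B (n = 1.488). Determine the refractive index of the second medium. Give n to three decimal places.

Brewster's law: tan θ_B = n₂/n₁ (light incident in medium B, refracted into a dielectric).
n₂ = n₁ tan θ_B = 1.488 × tan 53.64° = 2.021.

n ≈ 2.021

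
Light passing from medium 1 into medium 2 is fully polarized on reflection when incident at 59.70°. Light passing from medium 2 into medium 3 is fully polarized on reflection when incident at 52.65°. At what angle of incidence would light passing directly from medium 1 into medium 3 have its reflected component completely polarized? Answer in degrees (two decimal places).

n₂/n₁ = tan 59.70° = 1.7113 and n₃/n₂ = tan 52.65° = 1.3103.
Multiplying, n₃/n₁ = 1.7113 × 1.3103 = 2.2423, and θ_B(1→3) = arctan 2.2423 = 65.96°.

θ_B ≈ 65.96°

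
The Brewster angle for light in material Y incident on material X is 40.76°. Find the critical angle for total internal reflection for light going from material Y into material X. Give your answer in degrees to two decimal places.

From Brewster, n₂/n₁ = tan θ_B = tan 40.76° = 0.8620.
Then sin θ_c = n₂/n₁ = 0.8620, so θ_c = arcsin 0.8620 = 59.54°.

θ_c ≈ 59.54°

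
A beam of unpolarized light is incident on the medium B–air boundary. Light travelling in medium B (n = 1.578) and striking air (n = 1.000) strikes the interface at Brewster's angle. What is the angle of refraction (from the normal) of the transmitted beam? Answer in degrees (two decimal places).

θ_t ≈ 57.64°

θ_B = arctan(n₂/n₁) = arctan(1.000/1.578) = 32.36°.
At Brewster's angle the reflected and refracted rays are perpendicular, so θ_t = 90° − θ_B = 90° − 32.36° = 57.64°.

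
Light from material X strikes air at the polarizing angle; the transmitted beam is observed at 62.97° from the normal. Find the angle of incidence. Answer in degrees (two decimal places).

θ_B ≈ 27.03°

At Brewster's angle the reflected and refracted rays are perpendicular, so θ_B + θ_t = 90°.
θ_B = 90° − 62.97° = 27.03°.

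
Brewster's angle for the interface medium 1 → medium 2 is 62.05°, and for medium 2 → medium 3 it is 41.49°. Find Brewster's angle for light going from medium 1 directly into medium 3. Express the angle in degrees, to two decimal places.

Each Brewster angle gives a ratio: n₂/n₁ = tan 62.05° = 1.8847, n₃/n₂ = tan 41.49° = 0.8844.
n₃/n₁ = 1.6668. Then tan θ_B(1→3) = n₃/n₁, so θ_B(1→3) = arctan(1.6668) = 59.04°.

θ_B ≈ 59.04°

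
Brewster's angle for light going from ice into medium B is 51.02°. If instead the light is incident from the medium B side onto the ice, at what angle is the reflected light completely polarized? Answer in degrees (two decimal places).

The two Brewster angles are complementary: θ_B' = 90° − θ_B = 90° − 51.02° = 38.98°.

θ_B' ≈ 38.98°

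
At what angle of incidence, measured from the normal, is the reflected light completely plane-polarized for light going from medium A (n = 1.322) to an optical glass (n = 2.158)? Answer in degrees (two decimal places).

Brewster's condition: tan θ_B = n₂/n₁ = 2.158/1.322 = 1.6324.
θ_B = arctan(1.6324) = 58.51°.

θ_B ≈ 58.51°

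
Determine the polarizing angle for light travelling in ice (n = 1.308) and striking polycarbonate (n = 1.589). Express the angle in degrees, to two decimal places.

At Brewster's angle the reflected and refracted rays are perpendicular, which with Snell's law gives tan θ_B = n₂/n₁.
Brewster's condition: tan θ_B = n₂/n₁ = 1.589/1.308 = 1.2148. Taking the arctangent, θ_B = 50.54°.

θ_B ≈ 50.54°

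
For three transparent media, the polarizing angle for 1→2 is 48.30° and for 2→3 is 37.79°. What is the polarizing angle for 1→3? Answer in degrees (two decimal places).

θ_B ≈ 41.03°

tan θ_B(1→2) = n₂/n₁ = tan 48.30° = 1.1224.
tan θ_B(2→3) = n₃/n₂ = tan 37.79° = 0.7754.
So n₃/n₁ = (n₂/n₁)(n₃/n₂) = 1.1224 × 0.7754 = 0.8703.
θ_B(1→3) = arctan(0.8703) = 41.03°.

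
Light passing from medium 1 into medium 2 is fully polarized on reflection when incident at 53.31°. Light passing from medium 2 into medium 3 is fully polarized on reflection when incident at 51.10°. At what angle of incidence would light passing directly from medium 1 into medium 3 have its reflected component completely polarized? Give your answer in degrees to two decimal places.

tan θ_B(1→2) = n₂/n₁ = tan 53.31° = 1.3421.
tan θ_B(2→3) = n₃/n₂ = tan 51.10° = 1.2393.
n₃/n₁ = 1.6633. Then tan θ_B(1→3) = n₃/n₁, so θ_B(1→3) = arctan(1.6633) = 58.98°.

θ_B ≈ 58.98°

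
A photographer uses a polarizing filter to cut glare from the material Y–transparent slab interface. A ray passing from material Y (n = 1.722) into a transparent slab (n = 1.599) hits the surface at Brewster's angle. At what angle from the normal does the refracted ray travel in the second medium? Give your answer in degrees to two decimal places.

θ_B = arctan(n₂/n₁) = arctan(1.599/1.722) = 42.88°.
Since θ_B + θ_t = 90° at Brewster incidence, θ_t = 90° − 42.88° = 47.12°.

θ_t ≈ 47.12°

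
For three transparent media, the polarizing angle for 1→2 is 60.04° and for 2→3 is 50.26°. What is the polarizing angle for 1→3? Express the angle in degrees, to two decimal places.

θ_B ≈ 64.39°

tan θ_B(1→2) = n₂/n₁ = tan 60.04° = 1.7348.
tan θ_B(2→3) = n₃/n₂ = tan 50.26° = 1.2028.
n₃/n₁ = 2.0867. Then tan θ_B(1→3) = n₃/n₁, so θ_B(1→3) = arctan(2.0867) = 64.39°.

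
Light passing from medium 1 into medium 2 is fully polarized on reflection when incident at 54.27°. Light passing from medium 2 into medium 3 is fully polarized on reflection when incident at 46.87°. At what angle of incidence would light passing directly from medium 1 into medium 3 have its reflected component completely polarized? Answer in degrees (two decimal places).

θ_B ≈ 56.02°

tan θ_B(1→2) = n₂/n₁ = tan 54.27° = 1.3901.
tan θ_B(2→3) = n₃/n₂ = tan 46.87° = 1.0675.
So n₃/n₁ = (n₂/n₁)(n₃/n₂) = 1.3901 × 1.0675 = 1.4839.
θ_B(1→3) = arctan(1.4839) = 56.02°.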